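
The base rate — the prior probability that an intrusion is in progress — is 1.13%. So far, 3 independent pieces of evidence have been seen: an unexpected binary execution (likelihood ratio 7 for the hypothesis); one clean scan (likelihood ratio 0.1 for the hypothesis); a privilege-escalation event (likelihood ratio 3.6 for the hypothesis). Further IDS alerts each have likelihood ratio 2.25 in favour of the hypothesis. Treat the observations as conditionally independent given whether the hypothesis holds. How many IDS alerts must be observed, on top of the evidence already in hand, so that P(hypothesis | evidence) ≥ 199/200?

Prior odds = 0.0113/0.9887 = 113/9887.
Combined Bayes factor of the evidence already in hand = 7 × 0.1 × 3.6 = 2.52.
Odds after that evidence = (113/9887) × 2.52 = 7119/247175.
Target odds = 0.995/0.005 = 199.
Need 2.25ⁿ ≥ 199 ÷ (7119/247175) = 49187825/7119.
2.25¹⁰ ≈3325.26 falls short of 49187825/7119 but 2.25¹¹ ≈7481.83 reaches it, so n = 11.

11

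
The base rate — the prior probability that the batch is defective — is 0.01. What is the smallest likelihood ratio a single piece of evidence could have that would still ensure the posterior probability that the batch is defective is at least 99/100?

Prior odds = 0.01/0.99 = 1/99.
Target odds = 0.99/0.01 = 99.
Required Bayes factor = 99 ÷ (1/99) = 9801.

9801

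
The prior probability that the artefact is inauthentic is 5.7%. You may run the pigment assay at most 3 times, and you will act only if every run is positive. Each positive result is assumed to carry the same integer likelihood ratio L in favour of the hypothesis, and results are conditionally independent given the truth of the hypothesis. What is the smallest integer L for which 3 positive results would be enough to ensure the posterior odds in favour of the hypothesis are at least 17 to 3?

Prior odds = 0.057/0.943 = 57/943.
Target odds = 17/3.
Need L³ ≥ 17/3 ÷ (57/943) = 16031/171.
4³ = 64 < 16031/171 ≤ 125 = 5³, so L = 5.

5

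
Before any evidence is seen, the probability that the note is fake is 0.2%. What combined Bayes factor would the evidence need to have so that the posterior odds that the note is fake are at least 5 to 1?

Prior odds = 0.002/0.998 = 1/499.
Target odds = 5.
Required Bayes factor = 5 ÷ (1/499) = 2495.

2495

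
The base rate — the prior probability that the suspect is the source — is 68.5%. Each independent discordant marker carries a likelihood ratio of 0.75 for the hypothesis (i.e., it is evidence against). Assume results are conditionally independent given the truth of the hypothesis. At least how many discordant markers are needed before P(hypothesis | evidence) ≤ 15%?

Prior odds: 0.685 ÷ 0.315 = 137/63.
Likelihood ratio per discordant marker = 0.75.
Target posterior odds = 0.15/0.85 = 3/17.
Require 0.75ⁿ ≤ 3/17 ÷ (137/63) = 189/2329.
0.75⁸ = 6561/65536 is still above 189/2329 but 0.75⁹ = 19683/262144 is at or below it, so n = 9.

9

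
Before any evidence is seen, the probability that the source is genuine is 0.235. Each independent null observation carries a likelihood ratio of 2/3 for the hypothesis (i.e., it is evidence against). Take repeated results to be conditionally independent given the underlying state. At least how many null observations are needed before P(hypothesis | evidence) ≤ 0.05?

Prior odds: 0.235 ÷ 0.765 = 47/153.
Likelihood ratio per null observation = 2/3.
Target odds: 0.05 ÷ 0.95 = 1/19.
Need (47/153) × (2/3)ⁿ ≤ 1/19, i.e. (2/3)ⁿ ≤ 153/893.
(2/3)⁴ = 16/81 is still above 153/893 but (2/3)⁵ = 32/243 is at or below it, so n = 5.

5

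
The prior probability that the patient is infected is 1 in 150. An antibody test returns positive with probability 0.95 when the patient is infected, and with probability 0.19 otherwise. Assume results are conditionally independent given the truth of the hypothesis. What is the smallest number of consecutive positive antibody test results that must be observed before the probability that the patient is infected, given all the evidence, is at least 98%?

Prior odds: (1/150) ÷ (149/150) = 1/149.
Likelihood ratio of a positive result = 0.95/0.19 = 5.
Target odds: 0.98 ÷ 0.02 = 49.
Need (1/149) × 5ⁿ ≥ 49, i.e. 5ⁿ ≥ 7301.
5⁵ = 3125 falls short of 7301 but 5⁶ = 15625 reaches it, so n = 6.

6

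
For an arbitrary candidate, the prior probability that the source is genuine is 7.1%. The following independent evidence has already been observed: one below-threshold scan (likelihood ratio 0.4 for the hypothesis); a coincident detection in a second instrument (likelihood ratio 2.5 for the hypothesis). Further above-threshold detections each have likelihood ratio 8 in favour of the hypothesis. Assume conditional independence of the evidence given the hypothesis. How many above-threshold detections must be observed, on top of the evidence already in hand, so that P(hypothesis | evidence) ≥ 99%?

Prior odds = 0.071/0.929 = 71/929.
Combined Bayes factor of the evidence already in hand = 0.4 × 2.5 = 1.
Odds after that evidence = (71/929) × 1 = 71/929.
Target odds = 0.99/0.01 = 99.
Need 8ⁿ ≥ 99 ÷ (71/929) = 91971/71.
8³ = 512 falls short of 91971/71 but 8⁴ = 4096 reaches it, so n = 4.

4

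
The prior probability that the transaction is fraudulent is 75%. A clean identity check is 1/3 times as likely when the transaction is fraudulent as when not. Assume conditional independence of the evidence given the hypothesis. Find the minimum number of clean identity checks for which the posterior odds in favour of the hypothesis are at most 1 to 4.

Prior odds: 0.75 ÷ 0.25 = 3.
Likelihood ratio per clean identity check = 1/3.
Target odds = 0.25.
Need 3 × (1/3)ⁿ ≤ 0.25, i.e. (1/3)ⁿ ≤ 1/12.
(1/3)² = 1/9 is still above 1/12 but (1/3)³ = 1/27 is at or below it, so n = 3.

3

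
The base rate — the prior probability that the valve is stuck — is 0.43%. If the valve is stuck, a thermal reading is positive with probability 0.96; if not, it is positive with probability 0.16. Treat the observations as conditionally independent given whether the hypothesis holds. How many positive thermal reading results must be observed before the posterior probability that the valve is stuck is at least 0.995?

6

Prior odds = 0.0043/0.9957 = 43/9957.
Likelihood ratio of a positive = 0.96/0.16 = 6.
Target posterior odds = 0.995/0.005 = 199.
Need (43/9957) × 6ⁿ ≥ 199, i.e. 6ⁿ ≥ 1981443/43.
6⁵ = 7776 falls short of 1981443/43 but 6⁶ = 46656 reaches it, so n = 6.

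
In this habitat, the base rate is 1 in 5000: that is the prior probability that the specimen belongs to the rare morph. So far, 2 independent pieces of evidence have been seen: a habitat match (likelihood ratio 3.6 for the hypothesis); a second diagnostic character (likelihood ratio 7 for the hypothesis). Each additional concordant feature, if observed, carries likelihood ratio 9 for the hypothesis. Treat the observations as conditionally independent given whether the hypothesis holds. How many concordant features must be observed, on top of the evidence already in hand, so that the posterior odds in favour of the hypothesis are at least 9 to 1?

Prior odds = 0.0002/0.9998 = 1/4999.
Combined Bayes factor of the evidence already in hand = 3.6 × 7 = 25.2.
Odds after that evidence = (1/4999) × 25.2 = 126/24995.
Target odds = 9.
Need 9ⁿ ≥ 9 ÷ (126/24995) = 24995/14.
9³ = 729 falls short of 24995/14 but 9⁴ = 6561 reaches it, so n = 4.

4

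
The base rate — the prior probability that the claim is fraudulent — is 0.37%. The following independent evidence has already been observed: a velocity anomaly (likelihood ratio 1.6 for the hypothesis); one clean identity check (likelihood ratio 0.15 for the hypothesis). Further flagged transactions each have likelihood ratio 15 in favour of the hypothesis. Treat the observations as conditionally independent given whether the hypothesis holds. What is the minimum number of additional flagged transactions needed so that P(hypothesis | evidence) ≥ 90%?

Prior odds = 0.0037/0.9963 = 37/9963.
Combined Bayes factor of the evidence already in hand = 1.6 × 0.15 = 0.24.
Odds after that evidence = (37/9963) × 0.24 = 74/83025.
Target odds = 0.9/0.1 = 9.
Need 15ⁿ ≥ 9 ÷ (74/83025) = 747225/74.
15³ = 3375 falls short of 747225/74 but 15⁴ = 50625 reaches it, so n = 4.

4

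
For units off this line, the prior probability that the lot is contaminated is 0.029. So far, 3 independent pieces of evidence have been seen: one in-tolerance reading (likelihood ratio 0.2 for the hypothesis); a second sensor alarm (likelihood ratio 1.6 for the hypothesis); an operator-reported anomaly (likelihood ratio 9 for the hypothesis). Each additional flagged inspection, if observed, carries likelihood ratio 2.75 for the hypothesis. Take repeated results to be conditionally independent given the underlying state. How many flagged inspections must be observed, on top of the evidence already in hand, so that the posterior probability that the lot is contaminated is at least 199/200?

8

Prior odds = 0.029/0.971 = 29/971.
Combined Bayes factor of the evidence already in hand = 0.2 × 1.6 × 9 = 2.88.
Odds after that evidence = (29/971) × 2.88 = 2088/24275.
Target odds = 0.995/0.005 = 199.
Need 2.75ⁿ ≥ 199 ÷ (2088/24275) = 4830725/2088.
2.75⁷ = 19487171/16384 falls short of 4830725/2088 but 2.75⁸ = 214358881/65536 reaches it, so n = 8.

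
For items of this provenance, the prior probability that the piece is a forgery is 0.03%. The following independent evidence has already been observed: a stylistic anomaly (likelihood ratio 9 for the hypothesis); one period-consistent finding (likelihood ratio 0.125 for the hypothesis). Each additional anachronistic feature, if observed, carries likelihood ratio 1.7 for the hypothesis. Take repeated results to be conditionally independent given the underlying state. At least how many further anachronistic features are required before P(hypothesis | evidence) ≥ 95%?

21

Prior odds = 0.0003/0.9997 = 3/9997.
Combined Bayes factor of the evidence already in hand = 9 × 0.125 = 1.125.
Odds after that evidence = (3/9997) × 1.125 = 27/79976.
Target odds = 0.95/0.05 = 19.
Need 1.7ⁿ ≥ 19 ÷ (27/79976) = 1519544/27.
1.7²⁰ ≈40642.3 falls short of 1519544/27 but 1.7²¹ ≈69091.9 reaches it, so n = 21.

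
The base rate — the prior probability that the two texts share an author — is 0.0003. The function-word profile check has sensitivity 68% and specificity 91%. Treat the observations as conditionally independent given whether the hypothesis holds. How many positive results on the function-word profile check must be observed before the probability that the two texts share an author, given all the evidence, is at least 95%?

Prior odds: 0.0003 ÷ 0.9997 = 3/9997.
False-positive rate = 1 − 0.91 = 0.09; likelihood ratio of a positive = 0.68/0.09 = 68/9.
Target posterior odds = 0.95/0.05 = 19.
Need (3/9997) × (68/9)ⁿ ≥ 19, i.e. (68/9)ⁿ ≥ 189943/3.
(68/9)⁵ ≈24622.5 falls short of 189943/3 but (68/9)⁶ ≈186037 reaches it, so n = 6.

6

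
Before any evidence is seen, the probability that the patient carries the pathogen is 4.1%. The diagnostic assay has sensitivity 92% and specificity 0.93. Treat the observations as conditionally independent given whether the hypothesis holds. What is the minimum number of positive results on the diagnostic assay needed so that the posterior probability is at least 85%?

Prior odds = 0.041/0.959 = 41/959.
False-positive rate = 1 − 0.93 = 0.07; likelihood ratio of a positive = 0.92/0.07 = 92/7.
Target odds: 0.85 ÷ 0.15 = 17/3.
Need (41/959) × (92/7)ⁿ ≥ 17/3, i.e. (92/7)ⁿ ≥ 16303/123.
(92/7)¹ = 92/7 falls short of 16303/123 but (92/7)² = 8464/49 reaches it, so n = 2.

2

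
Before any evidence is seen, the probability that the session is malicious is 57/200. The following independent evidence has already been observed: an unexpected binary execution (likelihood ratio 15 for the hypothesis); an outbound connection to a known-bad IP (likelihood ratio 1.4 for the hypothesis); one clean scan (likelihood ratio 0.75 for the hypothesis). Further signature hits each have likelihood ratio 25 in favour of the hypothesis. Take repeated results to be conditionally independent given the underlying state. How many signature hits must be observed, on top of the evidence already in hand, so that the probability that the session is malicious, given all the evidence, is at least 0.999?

Prior odds = 0.285/0.715 = 57/143.
Combined Bayes factor of the evidence already in hand = 15 × 1.4 × 0.75 = 15.75.
Odds after that evidence = (57/143) × 15.75 = 3591/572.
Target odds = 0.999/0.001 = 999.
Need 25ⁿ ≥ 999 ÷ (3591/572) = 21164/133.
25¹ = 25 falls short of 21164/133 but 25² = 625 reaches it, so n = 2.

2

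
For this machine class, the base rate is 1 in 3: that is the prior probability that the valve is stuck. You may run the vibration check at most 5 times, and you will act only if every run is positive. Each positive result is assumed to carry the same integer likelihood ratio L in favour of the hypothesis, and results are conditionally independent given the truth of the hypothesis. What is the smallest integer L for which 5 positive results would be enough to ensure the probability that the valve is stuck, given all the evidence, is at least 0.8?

2

Prior odds = (1/3)/(2/3) = 0.5.
Target odds = 0.8/0.2 = 4.
Need L⁵ ≥ 4 ÷ 0.5 = 8.
1⁵ = 1 < 8 ≤ 32 = 2⁵, so L = 2.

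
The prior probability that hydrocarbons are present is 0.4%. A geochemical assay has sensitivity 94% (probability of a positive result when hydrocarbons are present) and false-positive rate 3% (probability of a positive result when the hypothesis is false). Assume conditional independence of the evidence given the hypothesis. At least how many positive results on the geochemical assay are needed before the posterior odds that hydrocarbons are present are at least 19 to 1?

Prior odds: 0.004 ÷ 0.996 = 1/249.
Likelihood ratio of a positive result = 0.94/0.03 = 94/3.
Target odds = 19.
Require (94/3)ⁿ ≥ 19 ÷ (1/249) = 4731.
(94/3)² = 8836/9 falls short of 4731 but (94/3)³ = 830584/27 reaches it, so n = 3.

3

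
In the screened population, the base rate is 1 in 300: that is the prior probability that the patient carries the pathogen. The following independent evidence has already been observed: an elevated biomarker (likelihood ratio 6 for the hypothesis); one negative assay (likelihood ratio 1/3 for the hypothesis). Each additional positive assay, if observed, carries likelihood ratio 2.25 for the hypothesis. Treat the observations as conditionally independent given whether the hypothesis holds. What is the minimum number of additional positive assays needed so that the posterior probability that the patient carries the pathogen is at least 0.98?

Prior odds = (1/300)/(299/300) = 1/299.
Combined Bayes factor of the evidence already in hand = 6 × (1/3) = 2.
Odds after that evidence = (1/299) × 2 = 2/299.
Target odds = 0.98/0.02 = 49.
Need 2.25ⁿ ≥ 49 ÷ (2/299) = 7325.5.
2.25¹⁰ ≈3325.26 falls short of 7325.5 but 2.25¹¹ ≈7481.83 reaches it, so n = 11.

11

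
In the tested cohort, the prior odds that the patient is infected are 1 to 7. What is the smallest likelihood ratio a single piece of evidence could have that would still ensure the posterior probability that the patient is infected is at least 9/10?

Prior odds = 1/7.
Target odds = 0.9/0.1 = 9.
Required Bayes factor = 9 ÷ (1/7) = 63.

63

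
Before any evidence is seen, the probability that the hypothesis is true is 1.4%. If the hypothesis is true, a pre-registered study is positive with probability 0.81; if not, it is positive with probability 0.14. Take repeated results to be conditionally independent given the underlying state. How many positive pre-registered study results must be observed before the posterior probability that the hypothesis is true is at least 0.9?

4

Prior odds = 0.014/0.986 = 7/493.
Likelihood ratio of a positive = 0.81/0.14 = 81/14.
Target odds: 0.9 ÷ 0.1 = 9.
Need (7/493) × (81/14)ⁿ ≥ 9, i.e. (81/14)ⁿ ≥ 4437/7.
(81/14)³ = 531441/2744 falls short of 4437/7 but (81/14)⁴ = 43046721/38416 reaches it, so n = 4.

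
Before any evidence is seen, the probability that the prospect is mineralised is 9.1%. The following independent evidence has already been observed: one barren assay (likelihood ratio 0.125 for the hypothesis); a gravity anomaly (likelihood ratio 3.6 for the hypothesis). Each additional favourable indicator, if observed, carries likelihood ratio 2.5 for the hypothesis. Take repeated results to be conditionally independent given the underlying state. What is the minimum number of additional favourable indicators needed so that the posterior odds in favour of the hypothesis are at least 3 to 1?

5

Prior odds = 0.091/0.909 = 91/909.
Combined Bayes factor of the evidence already in hand = 0.125 × 3.6 = 0.45.
Odds after that evidence = (91/909) × 0.45 = 91/2020.
Target odds = 3.
Need 2.5ⁿ ≥ 3 ÷ (91/2020) = 6060/91.
2.5⁴ = 39.0625 falls short of 6060/91 but 2.5⁵ = 97.65625 reaches it, so n = 5.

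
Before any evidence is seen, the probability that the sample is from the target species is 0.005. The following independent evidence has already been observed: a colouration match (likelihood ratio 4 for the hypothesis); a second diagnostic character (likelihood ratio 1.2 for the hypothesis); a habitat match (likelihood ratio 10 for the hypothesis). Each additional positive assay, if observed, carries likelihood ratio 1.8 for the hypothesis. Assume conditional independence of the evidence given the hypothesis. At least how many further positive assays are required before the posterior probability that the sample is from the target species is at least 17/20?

6

Prior odds = 0.005/0.995 = 1/199.
Combined Bayes factor of the evidence already in hand = 4 × 1.2 × 10 = 48.
Odds after that evidence = (1/199) × 48 = 48/199.
Target odds = 0.85/0.15 = 17/3.
Need 1.8ⁿ ≥ 17/3 ÷ (48/199) = 3383/144.
1.8⁵ = 18.89568 falls short of 3383/144 but 1.8⁶ = 531441/15625 reaches it, so n = 6.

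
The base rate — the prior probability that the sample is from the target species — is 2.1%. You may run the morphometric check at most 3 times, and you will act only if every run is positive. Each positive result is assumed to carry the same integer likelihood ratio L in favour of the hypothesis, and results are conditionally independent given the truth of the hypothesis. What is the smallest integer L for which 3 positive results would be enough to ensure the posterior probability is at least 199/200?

Prior odds = 0.021/0.979 = 21/979.
Target odds = 0.995/0.005 = 199.
Need L³ ≥ 199 ÷ (21/979) = 194821/21.
21³ = 9261 < 194821/21 ≤ 10648 = 22³, so L = 22.

22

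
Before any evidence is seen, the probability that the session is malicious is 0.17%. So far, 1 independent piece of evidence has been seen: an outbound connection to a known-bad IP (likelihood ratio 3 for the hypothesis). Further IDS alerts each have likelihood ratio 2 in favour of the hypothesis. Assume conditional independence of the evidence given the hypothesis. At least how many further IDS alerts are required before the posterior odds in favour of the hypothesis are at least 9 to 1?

11

Prior odds = 0.0017/0.9983 = 17/9983.
Bayes factor of the evidence already in hand = 3.
Odds after that evidence = (17/9983) × 3 = 51/9983.
Target odds = 9.
Need 2ⁿ ≥ 9 ÷ (51/9983) = 29949/17.
2¹⁰ = 1024 falls short of 29949/17 but 2¹¹ = 2048 reaches it, so n = 11.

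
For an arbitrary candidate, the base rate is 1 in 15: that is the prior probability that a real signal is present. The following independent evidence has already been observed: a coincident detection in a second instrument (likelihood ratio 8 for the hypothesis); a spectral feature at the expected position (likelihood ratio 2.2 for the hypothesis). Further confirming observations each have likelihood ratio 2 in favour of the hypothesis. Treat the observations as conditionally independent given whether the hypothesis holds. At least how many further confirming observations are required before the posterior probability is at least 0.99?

7

Prior odds = (1/15)/(14/15) = 1/14.
Combined Bayes factor of the evidence already in hand = 8 × 2.2 = 17.6.
Odds after that evidence = (1/14) × 17.6 = 44/35.
Target odds = 0.99/0.01 = 99.
Need 2ⁿ ≥ 99 ÷ (44/35) = 78.75.
2⁶ = 64 falls short of 78.75 but 2⁷ = 128 reaches it, so n = 7.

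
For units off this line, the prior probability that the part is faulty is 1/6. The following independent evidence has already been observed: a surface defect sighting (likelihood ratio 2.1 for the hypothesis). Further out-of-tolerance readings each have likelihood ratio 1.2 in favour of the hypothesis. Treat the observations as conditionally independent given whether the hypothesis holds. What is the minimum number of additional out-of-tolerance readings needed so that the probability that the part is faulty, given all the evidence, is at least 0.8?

Prior odds = (1/6)/(5/6) = 0.2.
Bayes factor of the evidence already in hand = 2.1.
Odds after that evidence = 0.2 × 2.1 = 0.42.
Target odds = 0.8/0.2 = 4.
Need 1.2ⁿ ≥ 4 ÷ 0.42 = 200/21.
1.2¹² ≈8.9161 falls short of 200/21 but 1.2¹³ ≈10.6993 reaches it, so n = 13.

13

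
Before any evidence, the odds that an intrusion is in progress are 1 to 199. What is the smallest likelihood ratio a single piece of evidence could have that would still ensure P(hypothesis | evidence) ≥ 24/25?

Prior odds = 1/199.
Target odds = 0.96/0.04 = 24.
Required Bayes factor = 24 ÷ (1/199) = 4776.

4776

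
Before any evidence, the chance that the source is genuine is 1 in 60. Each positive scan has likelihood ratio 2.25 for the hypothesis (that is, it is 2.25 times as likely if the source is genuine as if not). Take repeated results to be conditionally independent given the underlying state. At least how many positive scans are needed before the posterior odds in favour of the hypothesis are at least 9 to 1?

8

Prior odds: (1/60) ÷ (59/60) = 1/59.
Likelihood ratio per positive scan = 2.25.
Target odds = 9.
Require 2.25ⁿ ≥ 9 ÷ (1/59) = 531.
2.25⁷ = 4782969/16384 falls short of 531 but 2.25⁸ = 43046721/65536 reaches it, so n = 8.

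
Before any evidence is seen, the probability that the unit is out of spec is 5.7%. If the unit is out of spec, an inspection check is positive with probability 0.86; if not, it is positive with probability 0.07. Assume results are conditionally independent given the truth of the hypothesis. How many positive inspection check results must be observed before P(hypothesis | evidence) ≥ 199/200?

4

Prior odds: 0.057 ÷ 0.943 = 57/943.
Likelihood ratio of a positive = 0.86/0.07 = 86/7.
Target posterior odds = 0.995/0.005 = 199.
Require (86/7)ⁿ ≥ 199 ÷ (57/943) = 187657/57.
(86/7)³ = 636056/343 falls short of 187657/57 but (86/7)⁴ = 54700816/2401 reaches it, so n = 4.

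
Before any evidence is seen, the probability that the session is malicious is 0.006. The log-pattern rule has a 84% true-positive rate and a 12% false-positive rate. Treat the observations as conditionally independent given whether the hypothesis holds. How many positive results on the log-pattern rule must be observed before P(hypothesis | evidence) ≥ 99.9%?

Prior odds = 0.006/0.994 = 3/497.
Likelihood ratio of a positive result = 0.84/0.12 = 7.
Target posterior odds = 0.999/0.001 = 999.
Need (3/497) × 7ⁿ ≥ 999, i.e. 7ⁿ ≥ 165501.
7⁶ = 117649 falls short of 165501 but 7⁷ = 823543 reaches it, so n = 7.

7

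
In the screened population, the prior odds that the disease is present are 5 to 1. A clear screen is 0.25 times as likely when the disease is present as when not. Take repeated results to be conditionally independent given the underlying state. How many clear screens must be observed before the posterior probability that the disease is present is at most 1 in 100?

Prior odds = 5.
Likelihood ratio per clear screen = 0.25.
Target odds: 0.01 ÷ 0.99 = 1/99.
Need 5 × 0.25ⁿ ≤ 1/99, i.e. 0.25ⁿ ≤ 1/495.
0.25⁴ = 0.00390625 is still above 1/495 but 0.25⁵ = 1/1024 is at or below it, so n = 5.

5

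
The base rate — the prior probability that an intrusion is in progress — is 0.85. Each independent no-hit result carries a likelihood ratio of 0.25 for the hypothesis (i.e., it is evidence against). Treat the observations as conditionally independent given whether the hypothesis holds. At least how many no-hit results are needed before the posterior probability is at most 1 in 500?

6

Prior odds = 0.85/0.15 = 17/3.
Likelihood ratio per no-hit result = 0.25.
Target posterior odds = 0.002/0.998 = 1/499.
Require 0.25ⁿ ≤ 1/499 ÷ (17/3) = 3/8483.
0.25⁵ = 1/1024 is still above 3/8483 but 0.25⁶ = 1/4096 is at or below it, so n = 6.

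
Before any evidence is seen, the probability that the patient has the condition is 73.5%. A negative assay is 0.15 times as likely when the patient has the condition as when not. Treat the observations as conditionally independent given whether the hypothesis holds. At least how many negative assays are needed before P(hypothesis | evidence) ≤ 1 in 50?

3

Prior odds = 0.735/0.265 = 147/53.
Likelihood ratio per negative assay = 0.15.
Target odds: 0.02 ÷ 0.98 = 1/49.
Need (147/53) × 0.15ⁿ ≤ 1/49, i.e. 0.15ⁿ ≤ 53/7203.
0.15² = 0.0225 is still above 53/7203 but 0.15³ = 0.003375 is at or below it, so n = 3.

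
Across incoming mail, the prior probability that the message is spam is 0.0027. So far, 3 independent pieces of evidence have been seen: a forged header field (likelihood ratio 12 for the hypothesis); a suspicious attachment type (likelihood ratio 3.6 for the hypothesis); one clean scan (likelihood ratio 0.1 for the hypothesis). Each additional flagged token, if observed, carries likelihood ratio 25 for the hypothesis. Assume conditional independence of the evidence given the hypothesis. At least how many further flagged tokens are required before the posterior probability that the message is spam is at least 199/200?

4

Prior odds = 0.0027/0.9973 = 27/9973.
Combined Bayes factor of the evidence already in hand = 12 × 3.6 × 0.1 = 4.32.
Odds after that evidence = (27/9973) × 4.32 = 2916/249325.
Target odds = 0.995/0.005 = 199.
Need 25ⁿ ≥ 199 ÷ (2916/249325) = 49615675/2916.
25³ = 15625 falls short of 49615675/2916 but 25⁴ = 390625 reaches it, so n = 4.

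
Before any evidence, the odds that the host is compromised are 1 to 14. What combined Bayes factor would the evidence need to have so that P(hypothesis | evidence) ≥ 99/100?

Prior odds = 1/14.
Target odds = 0.99/0.01 = 99.
Required Bayes factor = 99 ÷ (1/14) = 1386.

1386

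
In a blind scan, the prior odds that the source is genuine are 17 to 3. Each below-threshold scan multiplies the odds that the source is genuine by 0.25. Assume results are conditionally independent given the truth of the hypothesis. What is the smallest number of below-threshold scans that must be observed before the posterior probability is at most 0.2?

Prior odds = 17/3.
Likelihood ratio per below-threshold scan = 0.25.
Target odds: 0.2 ÷ 0.8 = 0.25.
Require 0.25ⁿ ≤ 0.25 ÷ (17/3) = 3/68.
0.25² = 0.0625 is still above 3/68 but 0.25³ = 0.015625 is at or below it, so n = 3.

3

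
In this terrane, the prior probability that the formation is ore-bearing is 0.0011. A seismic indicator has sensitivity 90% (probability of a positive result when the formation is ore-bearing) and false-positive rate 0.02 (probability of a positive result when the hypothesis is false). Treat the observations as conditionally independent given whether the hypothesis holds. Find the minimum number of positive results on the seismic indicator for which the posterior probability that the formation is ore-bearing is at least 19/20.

Prior odds = 0.0011/0.9989 = 11/9989.
Likelihood ratio of a positive result = 0.9/0.02 = 45.
Target posterior odds = 0.95/0.05 = 19.
Need (11/9989) × 45ⁿ ≥ 19, i.e. 45ⁿ ≥ 189791/11.
45² = 2025 falls short of 189791/11 but 45³ = 91125 reaches it, so n = 3.

3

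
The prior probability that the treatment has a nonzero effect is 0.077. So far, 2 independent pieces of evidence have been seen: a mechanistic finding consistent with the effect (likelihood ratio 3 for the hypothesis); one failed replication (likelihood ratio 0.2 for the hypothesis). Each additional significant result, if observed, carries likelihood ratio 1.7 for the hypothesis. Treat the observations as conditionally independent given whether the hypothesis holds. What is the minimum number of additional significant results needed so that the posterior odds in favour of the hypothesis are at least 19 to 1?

12

Prior odds = 0.077/0.923 = 77/923.
Combined Bayes factor of the evidence already in hand = 3 × 0.2 = 0.6.
Odds after that evidence = (77/923) × 0.6 = 231/4615.
Target odds = 19.
Need 1.7ⁿ ≥ 19 ÷ (231/4615) = 87685/231.
1.7¹¹ ≈342.719 falls short of 87685/231 but 1.7¹² ≈582.622 reaches it, so n = 12.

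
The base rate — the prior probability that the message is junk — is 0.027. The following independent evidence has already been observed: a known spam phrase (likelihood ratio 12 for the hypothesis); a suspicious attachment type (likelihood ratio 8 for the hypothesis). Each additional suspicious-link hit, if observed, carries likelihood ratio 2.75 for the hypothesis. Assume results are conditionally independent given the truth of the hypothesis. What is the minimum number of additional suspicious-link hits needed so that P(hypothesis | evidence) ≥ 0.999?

6

Prior odds = 0.027/0.973 = 27/973.
Combined Bayes factor of the evidence already in hand = 12 × 8 = 96.
Odds after that evidence = (27/973) × 96 = 2592/973.
Target odds = 0.999/0.001 = 999.
Need 2.75ⁿ ≥ 999 ÷ (2592/973) = 36001/96.
2.75⁵ = 161051/1024 falls short of 36001/96 but 2.75⁶ = 1771561/4096 reaches it, so n = 6.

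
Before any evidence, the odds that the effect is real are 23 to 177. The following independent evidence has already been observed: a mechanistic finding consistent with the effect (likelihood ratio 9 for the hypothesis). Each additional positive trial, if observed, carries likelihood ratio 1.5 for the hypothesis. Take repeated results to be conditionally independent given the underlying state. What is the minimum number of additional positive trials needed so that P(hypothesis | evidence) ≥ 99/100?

11

Prior odds = 23/177.
Bayes factor of the evidence already in hand = 9.
Odds after that evidence = (23/177) × 9 = 69/59.
Target odds = 0.99/0.01 = 99.
Need 1.5ⁿ ≥ 99 ÷ (69/59) = 1947/23.
1.5¹⁰ = 59049/1024 falls short of 1947/23 but 1.5¹¹ = 177147/2048 reaches it, so n = 11.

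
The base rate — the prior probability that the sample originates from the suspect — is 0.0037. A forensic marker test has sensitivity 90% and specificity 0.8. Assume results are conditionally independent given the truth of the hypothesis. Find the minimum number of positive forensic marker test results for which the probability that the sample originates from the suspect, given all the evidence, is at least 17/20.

5

Prior odds: 0.0037 ÷ 0.9963 = 37/9963.
False-positive rate = 1 − 0.8 = 0.2; likelihood ratio of a positive = 0.9/0.2 = 4.5.
Target odds: 0.85 ÷ 0.15 = 17/3.
Need (37/9963) × 4.5ⁿ ≥ 17/3, i.e. 4.5ⁿ ≥ 56457/37.
4.5⁴ = 410.0625 falls short of 56457/37 but 4.5⁵ = 1845.28125 reaches it, so n = 5.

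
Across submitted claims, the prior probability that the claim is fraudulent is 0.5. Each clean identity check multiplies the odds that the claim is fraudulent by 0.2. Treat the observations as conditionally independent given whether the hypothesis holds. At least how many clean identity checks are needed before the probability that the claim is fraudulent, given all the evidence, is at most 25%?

1

Prior odds = 0.5/0.5 = 1.
Likelihood ratio per clean identity check = 0.2.
Target odds: 0.25 ÷ 0.75 = 1/3.
Require 0.2ⁿ ≤ 1/3 ÷ 1 = 1/3.
0.2¹ = 0.2, which is already at or below the required 1/3; so n = 1.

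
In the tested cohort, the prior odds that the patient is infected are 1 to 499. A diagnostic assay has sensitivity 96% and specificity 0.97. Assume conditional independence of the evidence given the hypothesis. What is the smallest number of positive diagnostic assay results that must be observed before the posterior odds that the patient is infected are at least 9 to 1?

Prior odds = 1/499.
False-positive rate = 1 − 0.97 = 0.03; likelihood ratio of a positive = 0.96/0.03 = 32.
Target odds = 9.
Require 32ⁿ ≥ 9 ÷ (1/499) = 4491.
32² = 1024 falls short of 4491 but 32³ = 32768 reaches it, so n = 3.

3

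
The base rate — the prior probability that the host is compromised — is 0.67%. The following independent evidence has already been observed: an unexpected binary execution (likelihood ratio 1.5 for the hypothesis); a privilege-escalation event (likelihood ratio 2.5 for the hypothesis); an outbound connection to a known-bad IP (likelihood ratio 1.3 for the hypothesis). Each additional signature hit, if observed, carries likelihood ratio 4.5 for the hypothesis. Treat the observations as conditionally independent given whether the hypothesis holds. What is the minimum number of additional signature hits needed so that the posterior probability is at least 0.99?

Prior odds = 0.0067/0.9933 = 67/9933.
Combined Bayes factor of the evidence already in hand = 1.5 × 2.5 × 1.3 = 4.875.
Odds after that evidence = (67/9933) × 4.875 = 871/26488.
Target odds = 0.99/0.01 = 99.
Need 4.5ⁿ ≥ 99 ÷ (871/26488) = 2622312/871.
4.5⁵ = 1845.28125 falls short of 2622312/871 but 4.5⁶ = 8303.765625 reaches it, so n = 6.

6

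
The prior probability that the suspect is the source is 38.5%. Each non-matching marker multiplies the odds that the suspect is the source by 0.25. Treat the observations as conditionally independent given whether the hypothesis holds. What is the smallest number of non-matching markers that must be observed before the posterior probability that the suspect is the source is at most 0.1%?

5

Prior odds = 0.385/0.615 = 77/123.
Likelihood ratio per non-matching marker = 0.25.
Target posterior odds = 0.001/0.999 = 1/999.
Require 0.25ⁿ ≤ 1/999 ÷ (77/123) = 41/25641.
0.25⁴ = 0.00390625 is still above 41/25641 but 0.25⁵ = 1/1024 is at or below it, so n = 5.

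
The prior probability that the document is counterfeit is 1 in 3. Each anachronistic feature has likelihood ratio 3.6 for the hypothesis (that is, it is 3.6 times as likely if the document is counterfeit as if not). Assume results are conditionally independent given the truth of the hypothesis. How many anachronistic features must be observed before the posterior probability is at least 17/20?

2

Prior odds = (1/3)/(2/3) = 0.5.
Likelihood ratio per anachronistic feature = 3.6.
Target odds: 0.85 ÷ 0.15 = 17/3.
Require 3.6ⁿ ≥ 17/3 ÷ 0.5 = 34/3.
3.6¹ = 3.6 falls short of 34/3 but 3.6² = 12.96 reaches it, so n = 2.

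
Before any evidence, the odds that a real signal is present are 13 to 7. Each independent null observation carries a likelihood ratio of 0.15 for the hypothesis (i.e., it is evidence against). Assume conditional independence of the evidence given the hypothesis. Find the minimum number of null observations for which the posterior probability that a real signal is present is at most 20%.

2

Prior odds = 13/7.
Likelihood ratio per null observation = 0.15.
Target posterior odds = 0.2/0.8 = 0.25.
Require 0.15ⁿ ≤ 0.25 ÷ (13/7) = 7/52.
0.15¹ = 0.15 is still above 7/52 but 0.15² = 0.0225 is at or below it, so n = 2.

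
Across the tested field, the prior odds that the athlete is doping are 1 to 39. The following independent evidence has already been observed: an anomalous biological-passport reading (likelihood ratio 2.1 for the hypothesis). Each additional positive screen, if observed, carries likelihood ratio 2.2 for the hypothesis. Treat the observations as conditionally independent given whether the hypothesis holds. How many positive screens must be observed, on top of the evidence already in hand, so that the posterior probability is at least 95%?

Prior odds = 1/39.
Bayes factor of the evidence already in hand = 2.1.
Odds after that evidence = (1/39) × 2.1 = 7/130.
Target odds = 0.95/0.05 = 19.
Need 2.2ⁿ ≥ 19 ÷ (7/130) = 2470/7.
2.2⁷ = 19487171/78125 falls short of 2470/7 but 2.2⁸ = 214358881/390625 reaches it, so n = 8.

8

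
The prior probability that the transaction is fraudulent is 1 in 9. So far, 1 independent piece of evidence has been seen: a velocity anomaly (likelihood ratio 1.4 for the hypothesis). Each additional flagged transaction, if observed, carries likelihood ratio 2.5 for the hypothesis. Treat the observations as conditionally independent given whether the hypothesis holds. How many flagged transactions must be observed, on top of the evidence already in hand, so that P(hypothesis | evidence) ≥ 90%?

5

Prior odds = (1/9)/(8/9) = 0.125.
Bayes factor of the evidence already in hand = 1.4.
Odds after that evidence = 0.125 × 1.4 = 0.175.
Target odds = 0.9/0.1 = 9.
Need 2.5ⁿ ≥ 9 ÷ 0.175 = 360/7.
2.5⁴ = 39.0625 falls short of 360/7 but 2.5⁵ = 97.65625 reaches it, so n = 5.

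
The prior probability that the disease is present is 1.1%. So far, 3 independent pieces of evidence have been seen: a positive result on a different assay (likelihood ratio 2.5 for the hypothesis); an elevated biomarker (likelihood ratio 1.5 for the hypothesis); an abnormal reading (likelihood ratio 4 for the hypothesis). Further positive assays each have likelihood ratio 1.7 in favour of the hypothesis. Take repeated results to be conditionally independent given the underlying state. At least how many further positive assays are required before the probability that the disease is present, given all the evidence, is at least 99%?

Prior odds = 0.011/0.989 = 11/989.
Combined Bayes factor of the evidence already in hand = 2.5 × 1.5 × 4 = 15.
Odds after that evidence = (11/989) × 15 = 165/989.
Target odds = 0.99/0.01 = 99.
Need 1.7ⁿ ≥ 99 ÷ (165/989) = 593.4.
1.7¹² ≈582.622 falls short of 593.4 but 1.7¹³ ≈990.458 reaches it, so n = 13.

13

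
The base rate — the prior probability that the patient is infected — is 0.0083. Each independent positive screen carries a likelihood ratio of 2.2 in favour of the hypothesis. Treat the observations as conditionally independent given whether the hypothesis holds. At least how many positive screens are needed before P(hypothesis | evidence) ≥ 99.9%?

15

Prior odds: 0.0083 ÷ 0.9917 = 83/9917.
Likelihood ratio per positive screen = 2.2.
Target odds: 0.999 ÷ 0.001 = 999.
Need (83/9917) × 2.2ⁿ ≥ 999, i.e. 2.2ⁿ ≥ 9907083/83.
2.2¹⁴ ≈62218.2 falls short of 9907083/83 but 2.2¹⁵ ≈136880 reaches it, so n = 15.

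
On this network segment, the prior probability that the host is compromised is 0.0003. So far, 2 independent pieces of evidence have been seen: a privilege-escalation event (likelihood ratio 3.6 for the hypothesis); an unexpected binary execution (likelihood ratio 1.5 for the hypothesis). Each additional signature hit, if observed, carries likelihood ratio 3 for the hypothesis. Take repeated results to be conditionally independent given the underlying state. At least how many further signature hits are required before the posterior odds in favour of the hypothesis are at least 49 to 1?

10

Prior odds = 0.0003/0.9997 = 3/9997.
Combined Bayes factor of the evidence already in hand = 3.6 × 1.5 = 5.4.
Odds after that evidence = (3/9997) × 5.4 = 81/49985.
Target odds = 49.
Need 3ⁿ ≥ 49 ÷ (81/49985) = 2449265/81.
3⁹ = 19683 falls short of 2449265/81 but 3¹⁰ = 59049 reaches it, so n = 10.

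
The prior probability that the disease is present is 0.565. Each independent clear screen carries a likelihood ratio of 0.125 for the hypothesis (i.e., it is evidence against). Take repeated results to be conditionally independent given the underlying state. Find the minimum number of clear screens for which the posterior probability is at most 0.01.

Prior odds = 0.565/0.435 = 113/87.
Likelihood ratio per clear screen = 0.125.
Target posterior odds = 0.01/0.99 = 1/99.
Need (113/87) × 0.125ⁿ ≤ 1/99, i.e. 0.125ⁿ ≤ 29/3729.
0.125² = 0.015625 is still above 29/3729 but 0.125³ = 0.001953125 is at or below it, so n = 3.

3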